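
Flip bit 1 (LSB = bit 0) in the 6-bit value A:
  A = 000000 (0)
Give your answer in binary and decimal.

Mask = 1 << 1 = 000010
Bit 1 of A is 0; XOR with the mask flips it to 1.
  000000
^ 000010
--------
  000010

Answer: 000010 (2)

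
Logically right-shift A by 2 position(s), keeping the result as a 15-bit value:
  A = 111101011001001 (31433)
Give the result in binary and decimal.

Logical shift right by 2: drop the bottom 2 bit(s), prepend 2 zero(s) on the left.
  111101011001001  ->  keep [1111010110010], discard [01], prepend 00
= 001111010110010

Answer: 001111010110010 (7858)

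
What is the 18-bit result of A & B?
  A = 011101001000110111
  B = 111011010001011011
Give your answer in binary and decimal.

Apply & to each column (1 only where both bits are 1):
  011101001000110111
& 111011010001011011
--------------------
  011001000000010011

Answer: 011001000000010011 (102419)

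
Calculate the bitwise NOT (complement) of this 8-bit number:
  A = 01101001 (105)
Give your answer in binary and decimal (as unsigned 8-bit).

Flip each bit (0->1, 1->0):
  01101001
  10010110

Answer: 10010110 (150)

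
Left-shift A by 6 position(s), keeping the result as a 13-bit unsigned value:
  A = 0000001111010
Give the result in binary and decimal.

Shift left by 6: drop the top 6 bit(s), append 6 zero(s) on the right.
  0000001111010  ->  discard [000000], keep [1111010], append 000000
= 1111010000000

Answer: 1111010000000 (7808)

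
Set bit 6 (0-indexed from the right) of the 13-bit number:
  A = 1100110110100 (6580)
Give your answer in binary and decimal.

Mask = 1 << 6 = 0000001000000
Bit 6 of A is 0, so OR-ing with the mask flips it to 1.
  1100110110100
| 0000001000000
---------------
  1100111110100

Answer: 1100111110100 (6644)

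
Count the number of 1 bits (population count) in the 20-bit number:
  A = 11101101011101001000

11101101011101001000
1-bits at positions (from bit 0 = LSB): 3, 6, 8, 9, 10, 12, 14, 15, 17, 18, 19
Count = 11

Answer: 11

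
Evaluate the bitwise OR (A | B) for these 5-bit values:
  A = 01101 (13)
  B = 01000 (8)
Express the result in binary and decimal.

Apply | to each column (1 where either bit is 1):
  01101
| 01000
-------
  01101

Answer: 01101 (13)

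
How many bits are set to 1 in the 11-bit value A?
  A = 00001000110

00001000110
1-bits at positions (from bit 0 = LSB): 1, 2, 6
Count = 3

Answer: 3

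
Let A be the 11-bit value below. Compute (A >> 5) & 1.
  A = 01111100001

Bit 5 is the 6th from the right.
  01111100001
       ^
That bit is 1.

Answer: 1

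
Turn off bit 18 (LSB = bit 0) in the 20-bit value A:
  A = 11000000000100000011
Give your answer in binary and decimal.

Mask = ~(1 << 18) = 10111111111111111111
Bit 18 of A is 1, so AND-ing with the mask clears it to 0.
  11000000000100000011
& 10111111111111111111
----------------------
  10000000000100000011

Answer: 10000000000100000011 (524547)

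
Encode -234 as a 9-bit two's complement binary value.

1. Binary of +234:  011101010
2. Invert bits:     100010101
3. Add 1:           100010110

Answer: 100010110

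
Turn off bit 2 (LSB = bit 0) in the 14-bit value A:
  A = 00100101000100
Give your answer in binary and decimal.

Mask = ~(1 << 2) = 11111111111011
Bit 2 of A is 1, so AND-ing with the mask clears it to 0.
  00100101000100
& 11111111111011
----------------
  00100101000000

Answer: 00100101000000 (2368)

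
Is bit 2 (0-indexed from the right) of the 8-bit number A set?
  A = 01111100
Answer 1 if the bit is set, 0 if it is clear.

Bit 2 is the 3rd from the right.
  01111100
       ^
That bit is 1.

Answer: 1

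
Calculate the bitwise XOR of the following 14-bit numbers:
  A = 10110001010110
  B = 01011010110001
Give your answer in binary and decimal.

Apply ^ to each column (1 where bits differ):
  10110001010110
^ 01011010110001
----------------
  11101011100111

Answer: 11101011100111 (15079)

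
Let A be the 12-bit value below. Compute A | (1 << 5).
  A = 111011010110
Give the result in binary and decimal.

Mask = 1 << 5 = 000000100000
Bit 5 of A is 0, so OR-ing with the mask flips it to 1.
  111011010110
| 000000100000
--------------
  111011110110

Answer: 111011110110 (3830)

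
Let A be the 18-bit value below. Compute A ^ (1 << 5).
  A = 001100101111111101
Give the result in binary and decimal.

Mask = 1 << 5 = 000000000000100000
Bit 5 of A is 1; XOR with the mask flips it to 0.
  001100101111111101
^ 000000000000100000
--------------------
  001100101111011101

Answer: 001100101111011101 (52189)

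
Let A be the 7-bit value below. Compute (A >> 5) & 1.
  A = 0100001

Bit 5 is the 6th from the right.
  0100001
   ^
That bit is 1.

Answer: 1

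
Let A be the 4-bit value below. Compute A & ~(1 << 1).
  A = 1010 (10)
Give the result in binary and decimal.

Mask = ~(1 << 1) = 1101
Bit 1 of A is 1, so AND-ing with the mask clears it to 0.
  1010
& 1101
------
  1000

Answer: 1000 (8)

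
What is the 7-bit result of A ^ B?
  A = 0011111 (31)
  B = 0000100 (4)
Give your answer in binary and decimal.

Apply ^ to each column (1 where bits differ):
  0011111
^ 0000100
---------
  0011011

Answer: 0011011 (27)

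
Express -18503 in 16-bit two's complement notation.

1. Binary of +18503:  0100100001000111
2. Invert bits:     1011011110111000
3. Add 1:           1011011110111001

Answer: 1011011110111001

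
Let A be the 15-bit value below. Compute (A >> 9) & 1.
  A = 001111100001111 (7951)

Bit 9 is the 10th from the right.
  001111100001111
       ^
That bit is 1.

Answer: 1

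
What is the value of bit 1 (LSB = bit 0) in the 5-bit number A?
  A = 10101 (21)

Bit 1 is the 2nd from the right.
  10101
     ^
That bit is 0.

Answer: 0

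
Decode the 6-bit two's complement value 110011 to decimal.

MSB is 1, so the value is negative. Find the magnitude:
1. Invert bits:  001100
2. Add 1:        001101  = 13
3. Apply sign:   -13

Answer: -13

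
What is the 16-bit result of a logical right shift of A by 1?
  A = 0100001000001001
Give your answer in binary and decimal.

Logical shift right by 1: drop the bottom 1 bit(s), prepend 1 zero(s) on the left.
  0100001000001001  ->  keep [010000100000100], discard [1], prepend 0
= 0010000100000100

Answer: 0010000100000100 (8452)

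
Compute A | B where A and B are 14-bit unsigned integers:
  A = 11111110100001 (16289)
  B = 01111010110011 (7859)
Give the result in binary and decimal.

Apply | to each column (1 where either bit is 1):
  11111110100001
| 01111010110011
----------------
  11111110110011

Answer: 11111110110011 (16307)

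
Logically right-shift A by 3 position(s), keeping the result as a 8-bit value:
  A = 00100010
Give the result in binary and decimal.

Logical shift right by 3: drop the bottom 3 bit(s), prepend 3 zero(s) on the left.
  00100010  ->  keep [00100], discard [010], prepend 000
= 00000100

Answer: 00000100 (4)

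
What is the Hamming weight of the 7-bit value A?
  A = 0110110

0110110
1-bits at positions (from bit 0 = LSB): 1, 2, 4, 5
Count = 4

Answer: 4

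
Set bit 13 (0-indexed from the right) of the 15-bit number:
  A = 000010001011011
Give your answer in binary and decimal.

Mask = 1 << 13 = 010000000000000
Bit 13 of A is 0, so OR-ing with the mask flips it to 1.
  000010001011011
| 010000000000000
-----------------
  010010001011011

Answer: 010010001011011 (9307)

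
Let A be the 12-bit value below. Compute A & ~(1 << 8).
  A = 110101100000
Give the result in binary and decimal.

Mask = ~(1 << 8) = 111011111111
Bit 8 of A is 1, so AND-ing with the mask clears it to 0.
  110101100000
& 111011111111
--------------
  110001100000

Answer: 110001100000 (3168)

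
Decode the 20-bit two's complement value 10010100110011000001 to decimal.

MSB is 1, so the value is negative. Find the magnitude:
1. Invert bits:  01101011001100111110
2. Add 1:        01101011001100111111  = 439103
3. Apply sign:   -439103

Answer: -439103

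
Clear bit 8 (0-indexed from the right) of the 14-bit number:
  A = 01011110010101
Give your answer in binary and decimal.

Mask = ~(1 << 8) = 11111011111111
Bit 8 of A is 1, so AND-ing with the mask clears it to 0.
  01011110010101
& 11111011111111
----------------
  01011010010101

Answer: 01011010010101 (5781)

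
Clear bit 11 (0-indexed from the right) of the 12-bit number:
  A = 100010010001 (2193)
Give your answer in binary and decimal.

Mask = ~(1 << 11) = 011111111111
Bit 11 of A is 1, so AND-ing with the mask clears it to 0.
  100010010001
& 011111111111
--------------
  000010010001

Answer: 000010010001 (145)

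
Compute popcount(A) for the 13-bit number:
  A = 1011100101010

1011100101010
1-bits at positions (from bit 0 = LSB): 1, 3, 5, 8, 9, 10, 12
Count = 7

Answer: 7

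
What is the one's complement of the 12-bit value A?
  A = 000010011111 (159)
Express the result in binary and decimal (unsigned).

Flip each bit (0->1, 1->0):
  000010011111
  111101100000

Answer: 111101100000 (3936)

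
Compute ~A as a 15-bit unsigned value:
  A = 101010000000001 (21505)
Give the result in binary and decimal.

Flip each bit (0->1, 1->0):
  101010000000001
  010101111111110

Answer: 010101111111110 (11262)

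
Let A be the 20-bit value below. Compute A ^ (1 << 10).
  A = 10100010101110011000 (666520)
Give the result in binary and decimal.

Mask = 1 << 10 = 00000000010000000000
Bit 10 of A is 0; XOR with the mask flips it to 1.
  10100010101110011000
^ 00000000010000000000
----------------------
  10100010111110011000

Answer: 10100010111110011000 (667544)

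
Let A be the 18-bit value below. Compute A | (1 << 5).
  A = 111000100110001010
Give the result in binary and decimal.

Mask = 1 << 5 = 000000000000100000
Bit 5 of A is 0, so OR-ing with the mask flips it to 1.
  111000100110001010
| 000000000000100000
--------------------
  111000100110101010

Answer: 111000100110101010 (231850)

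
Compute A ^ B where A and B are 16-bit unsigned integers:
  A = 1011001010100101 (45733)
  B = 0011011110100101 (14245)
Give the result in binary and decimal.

Apply ^ to each column (1 where bits differ):
  1011001010100101
^ 0011011110100101
------------------
  1000010100000000

Answer: 1000010100000000 (34048)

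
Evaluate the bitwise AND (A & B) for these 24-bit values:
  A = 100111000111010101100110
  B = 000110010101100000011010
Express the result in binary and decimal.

Apply & to each column (1 only where both bits are 1):
  100111000111010101100110
& 000110010101100000011010
--------------------------
  000110000101000000000010

Answer: 000110000101000000000010 (1593346)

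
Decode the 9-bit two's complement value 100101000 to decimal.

MSB is 1, so the value is negative. Find the magnitude:
1. Invert bits:  011010111
2. Add 1:        011011000  = 216
3. Apply sign:   -216

Answer: -216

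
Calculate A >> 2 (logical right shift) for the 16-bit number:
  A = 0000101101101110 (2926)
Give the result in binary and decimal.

Logical shift right by 2: drop the bottom 2 bit(s), prepend 2 zero(s) on the left.
  0000101101101110  ->  keep [00001011011011], discard [10], prepend 00
= 0000001011011011

Answer: 0000001011011011 (731)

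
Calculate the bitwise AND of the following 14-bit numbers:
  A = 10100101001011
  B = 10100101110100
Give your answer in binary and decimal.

Apply & to each column (1 only where both bits are 1):
  10100101001011
& 10100101110100
----------------
  10100101000000

Answer: 10100101000000 (10560)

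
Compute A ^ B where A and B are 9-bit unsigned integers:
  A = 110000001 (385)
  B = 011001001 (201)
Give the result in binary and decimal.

Apply ^ to each column (1 where bits differ):
  110000001
^ 011001001
-----------
  101001000

Answer: 101001000 (328)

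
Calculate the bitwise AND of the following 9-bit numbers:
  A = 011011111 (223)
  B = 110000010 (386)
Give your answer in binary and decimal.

Apply & to each column (1 only where both bits are 1):
  011011111
& 110000010
-----------
  010000010

Answer: 010000010 (130)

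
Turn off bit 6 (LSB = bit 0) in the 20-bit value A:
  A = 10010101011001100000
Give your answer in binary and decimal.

Mask = ~(1 << 6) = 11111111111110111111
Bit 6 of A is 1, so AND-ing with the mask clears it to 0.
  10010101011001100000
& 11111111111110111111
----------------------
  10010101011000100000

Answer: 10010101011000100000 (611872)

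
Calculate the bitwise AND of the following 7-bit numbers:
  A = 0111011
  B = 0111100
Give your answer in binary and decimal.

Apply & to each column (1 only where both bits are 1):
  0111011
& 0111100
---------
  0111000

Answer: 0111000 (56)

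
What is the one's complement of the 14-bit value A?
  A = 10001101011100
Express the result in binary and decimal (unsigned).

Flip each bit (0->1, 1->0):
  10001101011100
  01110010100011

Answer: 01110010100011 (7331)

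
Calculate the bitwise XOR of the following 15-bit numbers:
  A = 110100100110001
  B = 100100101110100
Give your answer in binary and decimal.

Apply ^ to each column (1 where bits differ):
  110100100110001
^ 100100101110100
-----------------
  010000001000101

Answer: 010000001000101 (8261)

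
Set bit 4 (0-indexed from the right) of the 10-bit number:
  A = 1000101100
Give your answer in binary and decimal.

Mask = 1 << 4 = 0000010000
Bit 4 of A is 0, so OR-ing with the mask flips it to 1.
  1000101100
| 0000010000
------------
  1000111100

Answer: 1000111100 (572)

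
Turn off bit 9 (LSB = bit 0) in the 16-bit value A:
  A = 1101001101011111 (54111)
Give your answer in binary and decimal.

Mask = ~(1 << 9) = 1111110111111111
Bit 9 of A is 1, so AND-ing with the mask clears it to 0.
  1101001101011111
& 1111110111111111
------------------
  1101000101011111

Answer: 1101000101011111 (53599)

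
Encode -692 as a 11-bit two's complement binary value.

1. Binary of +692:  01010110100
2. Invert bits:     10101001011
3. Add 1:           10101001100

Answer: 10101001100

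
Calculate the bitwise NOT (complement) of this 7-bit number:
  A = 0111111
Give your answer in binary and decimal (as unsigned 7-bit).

Flip each bit (0->1, 1->0):
  0111111
  1000000

Answer: 1000000 (64)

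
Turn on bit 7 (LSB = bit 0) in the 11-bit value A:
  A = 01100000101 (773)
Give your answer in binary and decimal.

Mask = 1 << 7 = 00010000000
Bit 7 of A is 0, so OR-ing with the mask flips it to 1.
  01100000101
| 00010000000
-------------
  01110000101

Answer: 01110000101 (901)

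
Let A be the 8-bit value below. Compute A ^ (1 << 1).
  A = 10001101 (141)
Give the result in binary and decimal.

Mask = 1 << 1 = 00000010
Bit 1 of A is 0; XOR with the mask flips it to 1.
  10001101
^ 00000010
----------
  10001111

Answer: 10001111 (143)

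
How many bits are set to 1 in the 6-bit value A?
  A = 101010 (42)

101010
1-bits at positions (from bit 0 = LSB): 1, 3, 5
Count = 3

Answer: 3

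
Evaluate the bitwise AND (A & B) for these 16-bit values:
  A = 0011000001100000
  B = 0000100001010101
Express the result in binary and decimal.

Apply & to each column (1 only where both bits are 1):
  0011000001100000
& 0000100001010101
------------------
  0000000001000000

Answer: 0000000001000000 (64)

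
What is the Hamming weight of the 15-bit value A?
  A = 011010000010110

011010000010110
1-bits at positions (from bit 0 = LSB): 1, 2, 4, 10, 12, 13
Count = 6

Answer: 6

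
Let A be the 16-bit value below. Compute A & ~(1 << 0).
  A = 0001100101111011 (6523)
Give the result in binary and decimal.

Mask = ~(1 << 0) = 1111111111111110
Bit 0 of A is 1, so AND-ing with the mask clears it to 0.
  0001100101111011
& 1111111111111110
------------------
  0001100101111010

Answer: 0001100101111010 (6522)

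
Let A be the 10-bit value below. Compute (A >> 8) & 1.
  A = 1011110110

Bit 8 is the 9th from the right.
  1011110110
   ^
That bit is 0.

Answer: 0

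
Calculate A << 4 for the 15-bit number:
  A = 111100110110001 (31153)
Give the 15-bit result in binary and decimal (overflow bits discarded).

Shift left by 4: drop the top 4 bit(s), append 4 zero(s) on the right.
  111100110110001  ->  discard [1111], keep [00110110001], append 0000
= 001101100010000

Answer: 001101100010000 (6928)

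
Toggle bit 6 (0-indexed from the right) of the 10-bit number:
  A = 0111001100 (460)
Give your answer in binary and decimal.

Mask = 1 << 6 = 0001000000
Bit 6 of A is 1; XOR with the mask flips it to 0.
  0111001100
^ 0001000000
------------
  0110001100

Answer: 0110001100 (396)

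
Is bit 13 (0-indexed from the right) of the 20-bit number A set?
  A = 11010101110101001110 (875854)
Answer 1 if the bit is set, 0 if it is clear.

Bit 13 is the 14th from the right.
  11010101110101001110
        ^
That bit is 0.

Answer: 0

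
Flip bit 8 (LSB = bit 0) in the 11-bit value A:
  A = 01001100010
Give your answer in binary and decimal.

Mask = 1 << 8 = 00100000000
Bit 8 of A is 0; XOR with the mask flips it to 1.
  01001100010
^ 00100000000
-------------
  01101100010

Answer: 01101100010 (866)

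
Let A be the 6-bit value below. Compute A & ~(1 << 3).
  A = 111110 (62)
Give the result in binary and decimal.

Mask = ~(1 << 3) = 110111
Bit 3 of A is 1, so AND-ing with the mask clears it to 0.
  111110
& 110111
--------
  110110

Answer: 110110 (54)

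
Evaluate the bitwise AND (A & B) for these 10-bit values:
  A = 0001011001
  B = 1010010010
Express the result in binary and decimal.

Apply & to each column (1 only where both bits are 1):
  0001011001
& 1010010010
------------
  0000010000

Answer: 0000010000 (16)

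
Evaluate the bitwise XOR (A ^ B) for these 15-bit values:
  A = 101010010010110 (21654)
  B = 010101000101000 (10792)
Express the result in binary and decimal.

Apply ^ to each column (1 where bits differ):
  101010010010110
^ 010101000101000
-----------------
  111111010111110

Answer: 111111010111110 (32446)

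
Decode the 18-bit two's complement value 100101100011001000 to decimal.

MSB is 1, so the value is negative. Find the magnitude:
1. Invert bits:  011010011100110111
2. Add 1:        011010011100111000  = 108344
3. Apply sign:   -108344

Answer: -108344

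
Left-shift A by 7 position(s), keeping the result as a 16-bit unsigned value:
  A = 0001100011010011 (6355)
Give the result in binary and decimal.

Shift left by 7: drop the top 7 bit(s), append 7 zero(s) on the right.
  0001100011010011  ->  discard [0001100], keep [011010011], append 0000000
= 0110100110000000

Answer: 0110100110000000 (27008)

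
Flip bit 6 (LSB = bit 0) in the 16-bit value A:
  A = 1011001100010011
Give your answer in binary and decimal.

Mask = 1 << 6 = 0000000001000000
Bit 6 of A is 0; XOR with the mask flips it to 1.
  1011001100010011
^ 0000000001000000
------------------
  1011001101010011

Answer: 1011001101010011 (45907)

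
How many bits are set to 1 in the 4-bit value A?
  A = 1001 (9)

1001
1-bits at positions (from bit 0 = LSB): 0, 3
Count = 2

Answer: 2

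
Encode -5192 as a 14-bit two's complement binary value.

1. Binary of +5192:  01010001001000
2. Invert bits:     10101110110111
3. Add 1:           10101110111000

Answer: 10101110111000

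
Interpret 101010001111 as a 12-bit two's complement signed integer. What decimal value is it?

MSB is 1, so the value is negative. Find the magnitude:
1. Invert bits:  010101110000
2. Add 1:        010101110001  = 1393
3. Apply sign:   -1393

Answer: -1393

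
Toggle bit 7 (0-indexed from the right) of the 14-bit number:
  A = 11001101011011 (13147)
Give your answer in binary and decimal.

Mask = 1 << 7 = 00000010000000
Bit 7 of A is 0; XOR with the mask flips it to 1.
  11001101011011
^ 00000010000000
----------------
  11001111011011

Answer: 11001111011011 (13275)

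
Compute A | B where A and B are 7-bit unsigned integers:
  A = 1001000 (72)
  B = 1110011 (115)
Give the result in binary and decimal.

Apply | to each column (1 where either bit is 1):
  1001000
| 1110011
---------
  1111011

Answer: 1111011 (123)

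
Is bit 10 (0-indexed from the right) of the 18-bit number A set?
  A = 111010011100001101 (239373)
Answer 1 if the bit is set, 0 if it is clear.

Bit 10 is the 11th from the right.
  111010011100001101
         ^
That bit is 1.

Answer: 1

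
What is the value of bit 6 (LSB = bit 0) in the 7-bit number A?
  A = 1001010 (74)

Bit 6 is the 7th from the right.
  1001010
  ^
That bit is 1.

Answer: 1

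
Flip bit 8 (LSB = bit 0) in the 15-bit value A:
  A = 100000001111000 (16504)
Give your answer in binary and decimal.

Mask = 1 << 8 = 000000100000000
Bit 8 of A is 0; XOR with the mask flips it to 1.
  100000001111000
^ 000000100000000
-----------------
  100000101111000

Answer: 100000101111000 (16760)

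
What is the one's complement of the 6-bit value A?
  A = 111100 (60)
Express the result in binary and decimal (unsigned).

Flip each bit (0->1, 1->0):
  111100
  000011

Answer: 000011 (3)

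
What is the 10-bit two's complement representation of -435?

1. Binary of +435:  0110110011
2. Invert bits:     1001001100
3. Add 1:           1001001101

Answer: 1001001101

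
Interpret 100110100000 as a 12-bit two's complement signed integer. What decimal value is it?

MSB is 1, so the value is negative. Find the magnitude:
1. Invert bits:  011001011111
2. Add 1:        011001100000  = 1632
3. Apply sign:   -1632

Answer: -1632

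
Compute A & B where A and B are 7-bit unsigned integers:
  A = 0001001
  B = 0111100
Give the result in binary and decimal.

Apply & to each column (1 only where both bits are 1):
  0001001
& 0111100
---------
  0001000

Answer: 0001000 (8)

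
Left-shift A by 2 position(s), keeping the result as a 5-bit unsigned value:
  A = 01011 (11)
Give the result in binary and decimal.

Shift left by 2: drop the top 2 bit(s), append 2 zero(s) on the right.
  01011  ->  discard [01], keep [011], append 00
= 01100

Answer: 01100 (12)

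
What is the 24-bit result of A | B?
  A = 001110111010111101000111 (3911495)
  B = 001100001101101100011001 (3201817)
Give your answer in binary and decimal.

Apply | to each column (1 where either bit is 1):
  001110111010111101000111
| 001100001101101100011001
--------------------------
  001110111111111101011111

Answer: 001110111111111101011111 (3931999)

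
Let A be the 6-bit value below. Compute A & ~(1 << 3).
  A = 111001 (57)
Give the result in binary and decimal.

Mask = ~(1 << 3) = 110111
Bit 3 of A is 1, so AND-ing with the mask clears it to 0.
  111001
& 110111
--------
  110001

Answer: 110001 (49)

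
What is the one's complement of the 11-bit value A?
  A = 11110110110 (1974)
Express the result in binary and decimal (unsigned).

Flip each bit (0->1, 1->0):
  11110110110
  00001001001

Answer: 00001001001 (73)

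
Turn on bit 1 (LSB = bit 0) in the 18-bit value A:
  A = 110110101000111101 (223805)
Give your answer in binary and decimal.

Mask = 1 << 1 = 000000000000000010
Bit 1 of A is 0, so OR-ing with the mask flips it to 1.
  110110101000111101
| 000000000000000010
--------------------
  110110101000111111

Answer: 110110101000111111 (223807)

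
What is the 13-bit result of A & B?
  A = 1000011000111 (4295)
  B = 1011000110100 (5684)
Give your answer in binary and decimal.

Apply & to each column (1 only where both bits are 1):
  1000011000111
& 1011000110100
---------------
  1000000000100

Answer: 1000000000100 (4100)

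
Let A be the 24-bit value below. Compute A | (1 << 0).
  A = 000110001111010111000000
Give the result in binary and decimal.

Mask = 1 << 0 = 000000000000000000000001
Bit 0 of A is 0, so OR-ing with the mask flips it to 1.
  000110001111010111000000
| 000000000000000000000001
--------------------------
  000110001111010111000001

Answer: 000110001111010111000001 (1635777)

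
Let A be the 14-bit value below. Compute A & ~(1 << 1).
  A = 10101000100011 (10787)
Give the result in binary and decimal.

Mask = ~(1 << 1) = 11111111111101
Bit 1 of A is 1, so AND-ing with the mask clears it to 0.
  10101000100011
& 11111111111101
----------------
  10101000100001

Answer: 10101000100001 (10785)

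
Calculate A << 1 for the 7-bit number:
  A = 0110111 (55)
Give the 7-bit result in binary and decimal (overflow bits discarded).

Shift left by 1: drop the top 1 bit(s), append 1 zero(s) on the right.
  0110111  ->  discard [0], keep [110111], append 0
= 1101110

Answer: 1101110 (110)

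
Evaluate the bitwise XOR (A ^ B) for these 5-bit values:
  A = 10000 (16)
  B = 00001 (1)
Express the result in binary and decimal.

Apply ^ to each column (1 where bits differ):
  10000
^ 00001
-------
  10001

Answer: 10001 (17)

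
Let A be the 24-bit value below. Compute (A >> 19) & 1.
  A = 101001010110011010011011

Bit 19 is the 20th from the right.
  101001010110011010011011
      ^
That bit is 0.

Answer: 0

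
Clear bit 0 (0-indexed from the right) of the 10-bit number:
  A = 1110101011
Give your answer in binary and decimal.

Mask = ~(1 << 0) = 1111111110
Bit 0 of A is 1, so AND-ing with the mask clears it to 0.
  1110101011
& 1111111110
------------
  1110101010

Answer: 1110101010 (938)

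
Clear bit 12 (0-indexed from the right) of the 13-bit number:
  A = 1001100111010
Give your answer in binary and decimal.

Mask = ~(1 << 12) = 0111111111111
Bit 12 of A is 1, so AND-ing with the mask clears it to 0.
  1001100111010
& 0111111111111
---------------
  0001100111010

Answer: 0001100111010 (826)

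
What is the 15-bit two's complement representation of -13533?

1. Binary of +13533:  011010011011101
2. Invert bits:     100101100100010
3. Add 1:           100101100100011

Answer: 100101100100011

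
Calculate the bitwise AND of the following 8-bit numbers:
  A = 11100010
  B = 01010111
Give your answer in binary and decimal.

Apply & to each column (1 only where both bits are 1):
  11100010
& 01010111
----------
  01000010

Answer: 01000010 (66)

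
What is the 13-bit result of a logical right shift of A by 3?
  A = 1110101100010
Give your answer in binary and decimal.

Logical shift right by 3: drop the bottom 3 bit(s), prepend 3 zero(s) on the left.
  1110101100010  ->  keep [1110101100], discard [010], prepend 000
= 0001110101100

Answer: 0001110101100 (940)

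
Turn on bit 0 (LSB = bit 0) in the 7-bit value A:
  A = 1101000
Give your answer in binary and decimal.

Mask = 1 << 0 = 0000001
Bit 0 of A is 0, so OR-ing with the mask flips it to 1.
  1101000
| 0000001
---------
  1101001

Answer: 1101001 (105)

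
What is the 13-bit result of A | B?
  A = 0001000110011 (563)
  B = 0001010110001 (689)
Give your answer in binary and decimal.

Apply | to each column (1 where either bit is 1):
  0001000110011
| 0001010110001
---------------
  0001010110011

Answer: 0001010110011 (691)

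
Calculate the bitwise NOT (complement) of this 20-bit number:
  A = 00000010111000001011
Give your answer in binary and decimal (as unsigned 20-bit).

Flip each bit (0->1, 1->0):
  00000010111000001011
  11111101000111110100

Answer: 11111101000111110100 (1036788)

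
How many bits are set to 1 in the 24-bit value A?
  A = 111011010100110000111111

111011010100110000111111
1-bits at positions (from bit 0 = LSB): 0, 1, 2, 3, 4, 5, 10, 11, 14, 16, 18, 19, 21, 22, 23
Count = 15

Answer: 15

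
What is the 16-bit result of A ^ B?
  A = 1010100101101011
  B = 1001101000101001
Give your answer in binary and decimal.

Apply ^ to each column (1 where bits differ):
  1010100101101011
^ 1001101000101001
------------------
  0011001101000010

Answer: 0011001101000010 (13122)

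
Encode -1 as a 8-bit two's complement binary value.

1. Binary of +1:  00000001
2. Invert bits:     11111110
3. Add 1:           11111111

Answer: 11111111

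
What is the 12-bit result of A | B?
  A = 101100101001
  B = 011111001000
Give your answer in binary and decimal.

Apply | to each column (1 where either bit is 1):
  101100101001
| 011111001000
--------------
  111111101001

Answer: 111111101001 (4073)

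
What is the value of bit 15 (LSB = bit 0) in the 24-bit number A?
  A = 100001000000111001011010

Bit 15 is the 16th from the right.
  100001000000111001011010
          ^
That bit is 0.

Answer: 0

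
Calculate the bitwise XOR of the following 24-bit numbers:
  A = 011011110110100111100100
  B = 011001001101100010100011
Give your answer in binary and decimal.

Apply ^ to each column (1 where bits differ):
  011011110110100111100100
^ 011001001101100010100011
--------------------------
  000010111011000101000111

Answer: 000010111011000101000111 (766279)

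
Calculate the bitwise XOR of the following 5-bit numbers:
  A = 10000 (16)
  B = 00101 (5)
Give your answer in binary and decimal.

Apply ^ to each column (1 where bits differ):
  10000
^ 00101
-------
  10101

Answer: 10101 (21)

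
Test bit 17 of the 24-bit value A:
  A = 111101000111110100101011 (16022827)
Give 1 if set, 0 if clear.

Bit 17 is the 18th from the right.
  111101000111110100101011
        ^
That bit is 0.

Answer: 0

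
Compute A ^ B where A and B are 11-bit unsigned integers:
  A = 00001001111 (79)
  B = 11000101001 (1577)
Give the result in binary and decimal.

Apply ^ to each column (1 where bits differ):
  00001001111
^ 11000101001
-------------
  11001100110

Answer: 11001100110 (1638)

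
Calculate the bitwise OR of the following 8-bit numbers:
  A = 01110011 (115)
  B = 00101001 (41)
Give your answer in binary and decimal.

Apply | to each column (1 where either bit is 1):
  01110011
| 00101001
----------
  01111011

Answer: 01111011 (123)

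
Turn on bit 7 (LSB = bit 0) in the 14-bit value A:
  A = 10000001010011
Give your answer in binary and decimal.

Mask = 1 << 7 = 00000010000000
Bit 7 of A is 0, so OR-ing with the mask flips it to 1.
  10000001010011
| 00000010000000
----------------
  10000011010011

Answer: 10000011010011 (8403)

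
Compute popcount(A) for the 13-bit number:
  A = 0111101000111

0111101000111
1-bits at positions (from bit 0 = LSB): 0, 1, 2, 6, 8, 9, 10, 11
Count = 8

Answer: 8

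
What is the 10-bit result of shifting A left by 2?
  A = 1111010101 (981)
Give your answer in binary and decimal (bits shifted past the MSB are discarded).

Shift left by 2: drop the top 2 bit(s), append 2 zero(s) on the right.
  1111010101  ->  discard [11], keep [11010101], append 00
= 1101010100

Answer: 1101010100 (852)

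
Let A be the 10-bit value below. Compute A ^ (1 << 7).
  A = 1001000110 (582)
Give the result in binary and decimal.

Mask = 1 << 7 = 0010000000
Bit 7 of A is 0; XOR with the mask flips it to 1.
  1001000110
^ 0010000000
------------
  1011000110

Answer: 1011000110 (710)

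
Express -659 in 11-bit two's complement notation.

1. Binary of +659:  01010010011
2. Invert bits:     10101101100
3. Add 1:           10101101101

Answer: 10101101101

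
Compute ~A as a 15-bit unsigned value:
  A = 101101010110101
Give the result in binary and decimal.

Flip each bit (0->1, 1->0):
  101101010110101
  010010101001010

Answer: 010010101001010 (9546)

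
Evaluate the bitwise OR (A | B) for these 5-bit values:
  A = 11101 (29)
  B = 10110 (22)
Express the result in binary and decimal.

Apply | to each column (1 where either bit is 1):
  11101
| 10110
-------
  11111

Answer: 11111 (31)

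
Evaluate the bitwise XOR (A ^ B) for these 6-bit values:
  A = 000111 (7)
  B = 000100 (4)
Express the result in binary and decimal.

Apply ^ to each column (1 where bits differ):
  000111
^ 000100
--------
  000011

Answer: 000011 (3)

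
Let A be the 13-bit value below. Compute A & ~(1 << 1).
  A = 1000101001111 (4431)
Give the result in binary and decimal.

Mask = ~(1 << 1) = 1111111111101
Bit 1 of A is 1, so AND-ing with the mask clears it to 0.
  1000101001111
& 1111111111101
---------------
  1000101001101

Answer: 1000101001101 (4429)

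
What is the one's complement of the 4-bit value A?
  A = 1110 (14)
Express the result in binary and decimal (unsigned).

Flip each bit (0->1, 1->0):
  1110
  0001

Answer: 0001 (1)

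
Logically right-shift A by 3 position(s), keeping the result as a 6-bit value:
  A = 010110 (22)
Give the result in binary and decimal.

Logical shift right by 3: drop the bottom 3 bit(s), prepend 3 zero(s) on the left.
  010110  ->  keep [010], discard [110], prepend 000
= 000010

Answer: 000010 (2)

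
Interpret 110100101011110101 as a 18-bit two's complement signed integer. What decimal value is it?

MSB is 1, so the value is negative. Find the magnitude:
1. Invert bits:  001011010100001010
2. Add 1:        001011010100001011  = 46347
3. Apply sign:   -46347

Answer: -46347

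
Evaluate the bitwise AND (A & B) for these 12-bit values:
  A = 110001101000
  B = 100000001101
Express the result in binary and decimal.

Apply & to each column (1 only where both bits are 1):
  110001101000
& 100000001101
--------------
  100000001000

Answer: 100000001000 (2056)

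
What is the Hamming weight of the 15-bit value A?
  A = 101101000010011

101101000010011
1-bits at positions (from bit 0 = LSB): 0, 1, 4, 9, 11, 12, 14
Count = 7

Answer: 7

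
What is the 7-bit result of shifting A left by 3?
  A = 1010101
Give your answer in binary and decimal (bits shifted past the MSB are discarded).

Shift left by 3: drop the top 3 bit(s), append 3 zero(s) on the right.
  1010101  ->  discard [101], keep [0101], append 000
= 0101000

Answer: 0101000 (40)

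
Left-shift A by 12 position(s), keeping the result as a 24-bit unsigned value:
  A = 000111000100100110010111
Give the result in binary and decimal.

Shift left by 12: drop the top 12 bit(s), append 12 zero(s) on the right.
  000111000100100110010111  ->  discard [000111000100], keep [100110010111], append 000000000000
= 100110010111000000000000

Answer: 100110010111000000000000 (10055680)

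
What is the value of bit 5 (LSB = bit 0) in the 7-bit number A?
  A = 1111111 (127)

Bit 5 is the 6th from the right.
  1111111
   ^
That bit is 1.

Answer: 1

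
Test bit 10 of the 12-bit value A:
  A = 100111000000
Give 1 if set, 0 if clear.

Bit 10 is the 11th from the right.
  100111000000
   ^
That bit is 0.

Answer: 0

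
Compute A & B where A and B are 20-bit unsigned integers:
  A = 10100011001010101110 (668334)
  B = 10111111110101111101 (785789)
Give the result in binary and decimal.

Apply & to each column (1 only where both bits are 1):
  10100011001010101110
& 10111111110101111101
----------------------
  10100011000000101100

Answer: 10100011000000101100 (667692)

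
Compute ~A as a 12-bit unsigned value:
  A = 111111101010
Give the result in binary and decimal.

Flip each bit (0->1, 1->0):
  111111101010
  000000010101

Answer: 000000010101 (21)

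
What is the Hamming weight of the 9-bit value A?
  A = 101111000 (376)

101111000
1-bits at positions (from bit 0 = LSB): 3, 4, 5, 6, 8
Count = 5

Answer: 5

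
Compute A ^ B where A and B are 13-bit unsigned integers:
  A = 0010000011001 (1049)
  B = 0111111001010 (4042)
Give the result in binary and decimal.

Apply ^ to each column (1 where bits differ):
  0010000011001
^ 0111111001010
---------------
  0101111010011

Answer: 0101111010011 (3027)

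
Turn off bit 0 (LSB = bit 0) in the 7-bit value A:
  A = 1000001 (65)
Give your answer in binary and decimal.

Mask = ~(1 << 0) = 1111110
Bit 0 of A is 1, so AND-ing with the mask clears it to 0.
  1000001
& 1111110
---------
  1000000

Answer: 1000000 (64)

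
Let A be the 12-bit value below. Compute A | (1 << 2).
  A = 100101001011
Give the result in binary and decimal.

Mask = 1 << 2 = 000000000100
Bit 2 of A is 0, so OR-ing with the mask flips it to 1.
  100101001011
| 000000000100
--------------
  100101001111

Answer: 100101001111 (2383)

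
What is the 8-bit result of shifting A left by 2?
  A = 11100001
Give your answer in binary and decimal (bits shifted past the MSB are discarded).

Shift left by 2: drop the top 2 bit(s), append 2 zero(s) on the right.
  11100001  ->  discard [11], keep [100001], append 00
= 10000100

Answer: 10000100 (132)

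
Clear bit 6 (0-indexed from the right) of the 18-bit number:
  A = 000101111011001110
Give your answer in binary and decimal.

Mask = ~(1 << 6) = 111111111110111111
Bit 6 of A is 1, so AND-ing with the mask clears it to 0.
  000101111011001110
& 111111111110111111
--------------------
  000101111010001110

Answer: 000101111010001110 (24206)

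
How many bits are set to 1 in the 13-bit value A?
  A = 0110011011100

0110011011100
1-bits at positions (from bit 0 = LSB): 2, 3, 4, 6, 7, 10, 11
Count = 7

Answer: 7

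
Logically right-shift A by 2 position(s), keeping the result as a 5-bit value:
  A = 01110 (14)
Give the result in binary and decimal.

Logical shift right by 2: drop the bottom 2 bit(s), prepend 2 zero(s) on the left.
  01110  ->  keep [011], discard [10], prepend 00
= 00011

Answer: 00011 (3)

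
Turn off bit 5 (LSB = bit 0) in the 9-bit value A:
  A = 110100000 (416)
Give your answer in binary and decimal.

Mask = ~(1 << 5) = 111011111
Bit 5 of A is 1, so AND-ing with the mask clears it to 0.
  110100000
& 111011111
-----------
  110000000

Answer: 110000000 (384)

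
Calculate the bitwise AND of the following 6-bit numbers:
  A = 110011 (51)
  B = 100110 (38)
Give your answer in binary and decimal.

Apply & to each column (1 only where both bits are 1):
  110011
& 100110
--------
  100010

Answer: 100010 (34)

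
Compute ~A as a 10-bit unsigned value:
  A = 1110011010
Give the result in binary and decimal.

Flip each bit (0->1, 1->0):
  1110011010
  0001100101

Answer: 0001100101 (101)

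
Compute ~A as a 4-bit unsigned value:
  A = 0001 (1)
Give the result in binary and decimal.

Flip each bit (0->1, 1->0):
  0001
  1110

Answer: 1110 (14)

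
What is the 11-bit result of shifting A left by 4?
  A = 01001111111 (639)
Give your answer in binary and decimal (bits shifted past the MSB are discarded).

Shift left by 4: drop the top 4 bit(s), append 4 zero(s) on the right.
  01001111111  ->  discard [0100], keep [1111111], append 0000
= 11111110000

Answer: 11111110000 (2032)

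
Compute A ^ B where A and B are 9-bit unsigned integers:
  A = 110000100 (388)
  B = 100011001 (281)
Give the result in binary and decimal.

Apply ^ to each column (1 where bits differ):
  110000100
^ 100011001
-----------
  010011101

Answer: 010011101 (157)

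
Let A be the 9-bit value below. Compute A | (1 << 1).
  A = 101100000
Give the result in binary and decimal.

Mask = 1 << 1 = 000000010
Bit 1 of A is 0, so OR-ing with the mask flips it to 1.
  101100000
| 000000010
-----------
  101100010

Answer: 101100010 (354)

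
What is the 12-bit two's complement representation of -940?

1. Binary of +940:  001110101100
2. Invert bits:     110001010011
3. Add 1:           110001010100

Answer: 110001010100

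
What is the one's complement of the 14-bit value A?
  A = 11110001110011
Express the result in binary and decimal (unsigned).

Flip each bit (0->1, 1->0):
  11110001110011
  00001110001100

Answer: 00001110001100 (908)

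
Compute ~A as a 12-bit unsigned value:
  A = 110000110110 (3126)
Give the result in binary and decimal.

Flip each bit (0->1, 1->0):
  110000110110
  001111001001

Answer: 001111001001 (969)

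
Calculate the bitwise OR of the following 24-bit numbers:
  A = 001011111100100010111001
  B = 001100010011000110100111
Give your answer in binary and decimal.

Apply | to each column (1 where either bit is 1):
  001011111100100010111001
| 001100010011000110100111
--------------------------
  001111111111100110111111

Answer: 001111111111100110111111 (4192703)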